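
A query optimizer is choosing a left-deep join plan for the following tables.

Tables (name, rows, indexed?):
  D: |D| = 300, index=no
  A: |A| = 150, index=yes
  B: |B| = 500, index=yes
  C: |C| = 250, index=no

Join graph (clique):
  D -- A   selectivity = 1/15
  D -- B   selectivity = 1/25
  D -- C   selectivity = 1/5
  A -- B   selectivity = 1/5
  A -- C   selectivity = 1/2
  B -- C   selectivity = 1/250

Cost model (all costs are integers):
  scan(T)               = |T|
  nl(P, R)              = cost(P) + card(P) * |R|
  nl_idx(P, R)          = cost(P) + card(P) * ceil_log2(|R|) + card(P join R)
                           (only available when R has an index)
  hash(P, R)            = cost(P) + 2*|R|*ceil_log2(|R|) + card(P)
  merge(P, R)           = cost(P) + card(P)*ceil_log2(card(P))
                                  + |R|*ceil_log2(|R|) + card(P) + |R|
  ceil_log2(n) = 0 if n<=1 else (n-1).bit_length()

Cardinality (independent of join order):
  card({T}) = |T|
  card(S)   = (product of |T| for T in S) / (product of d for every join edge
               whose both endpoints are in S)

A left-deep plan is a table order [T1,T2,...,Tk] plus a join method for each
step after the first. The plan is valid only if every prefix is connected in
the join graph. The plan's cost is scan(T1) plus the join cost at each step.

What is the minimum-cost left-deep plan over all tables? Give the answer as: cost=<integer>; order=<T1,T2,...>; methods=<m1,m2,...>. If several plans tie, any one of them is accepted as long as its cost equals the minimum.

Selinger DP (subsets sized 1..n):
  {D}: scan cost=300, card=300
  {A}: scan cost=150, card=150
  {B}: scan cost=500, card=500
  {C}: scan cost=250, card=250
  {AD}: card=3000; try (A,hash)→3000, (D,merge)→4500, (A,merge)→4650, (D,hash)→5700, (A,nl_idx)→5700, (D,nl)→45150 …(+1); best=3000 via (A,hash)
  {BD}: card=6000; try (D,hash)→6400, (B,merge)→8300, (D,merge)→8500, (B,nl_idx)→9000, (B,hash)→9600, (B,nl)→150300 …(+1); best=6400 via (D,hash)
  {CD}: card=15000; try (C,hash)→4600, (D,merge)→5500, (C,merge)→5550, (D,hash)→5900, (D,nl)→75250, (C,nl)→75300; best=4600 via (C,hash)
  {AB}: card=15000; try (A,hash)→3400, (B,merge)→6500, (A,merge)→6850, (B,hash)→9300, (B,nl_idx)→16500, (A,nl_idx)→19500 …(+2); best=3400 via (A,hash)
  {AC}: card=18750; try (A,hash)→2900, (C,merge)→3750, (A,merge)→3850, (C,hash)→4300, (A,nl_idx)→21000, (C,nl)→37650 …(+1); best=2900 via (A,hash)
  {BC}: card=500; try (B,nl_idx)→3000, (C,hash)→5000, (B,merge)→7500, (C,merge)→7750, (B,hash)→9500, (B,nl)→125250 …(+1); best=3000 via (B,nl_idx)
  {ABD}: card=12000; try (A,hash)→14800, (B,hash)→15000, (D,hash)→23800, (B,nl_idx)→42000, (B,merge)→47000, (A,nl_idx)→66400 …(+5); best=14800 via (A,hash)
  {ACD}: card=75000; try (C,hash)→10000, (A,hash)→22000, (D,hash)→27050, (C,merge)→44250, (A,nl_idx)→199600, (A,merge)→230950 …(+4); best=10000 via (C,hash)
  {BCD}: card=1200; try (D,hash)→8900, (D,merge)→11000, (C,hash)→16400, (B,hash)→28600, (C,merge)→92650, (B,nl_idx)→140800 …(+4); best=8900 via (D,hash)
  {ABC}: card=7500; try (A,hash)→5900, (A,merge)→9350, (A,nl_idx)→14500, (C,hash)→22400, (B,hash)→30650, (A,nl)→78000 …(+5); best=5900 via (A,hash)
  {ABCD}: card=1200; try (A,hash)→12500, (D,hash)→18800, (A,nl_idx)→19700, (A,merge)→24650, (C,hash)→30800, (B,hash)→94000 …(+8); best=12500 via (A,hash)

cost=12500; order=C,B,D,A; methods=nl_idx,hash,hash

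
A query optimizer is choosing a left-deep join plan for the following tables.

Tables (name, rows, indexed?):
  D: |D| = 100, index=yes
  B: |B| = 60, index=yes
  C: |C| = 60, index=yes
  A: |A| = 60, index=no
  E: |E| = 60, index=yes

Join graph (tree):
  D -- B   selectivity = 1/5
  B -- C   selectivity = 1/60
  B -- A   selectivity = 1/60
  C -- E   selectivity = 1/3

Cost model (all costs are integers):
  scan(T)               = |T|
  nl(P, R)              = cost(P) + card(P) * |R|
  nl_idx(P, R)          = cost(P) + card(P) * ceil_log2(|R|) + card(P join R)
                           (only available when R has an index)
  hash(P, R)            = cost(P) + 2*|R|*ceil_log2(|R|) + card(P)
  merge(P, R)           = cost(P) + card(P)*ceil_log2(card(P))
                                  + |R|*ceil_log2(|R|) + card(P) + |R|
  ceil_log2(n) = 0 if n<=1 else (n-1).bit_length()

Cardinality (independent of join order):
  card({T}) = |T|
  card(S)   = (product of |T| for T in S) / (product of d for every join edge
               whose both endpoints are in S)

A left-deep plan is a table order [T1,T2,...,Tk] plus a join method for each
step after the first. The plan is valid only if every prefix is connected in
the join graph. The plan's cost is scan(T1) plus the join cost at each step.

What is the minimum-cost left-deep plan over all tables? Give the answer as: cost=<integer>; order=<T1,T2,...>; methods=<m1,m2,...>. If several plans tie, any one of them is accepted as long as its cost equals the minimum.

cost=4040; order=A,B,C,D,E; methods=nl_idx,nl_idx,merge,hash

Selinger DP (subsets sized 1..n):
  {D}: scan cost=100, card=100
  {B}: scan cost=60, card=60
  {C}: scan cost=60, card=60
  {A}: scan cost=60, card=60
  {E}: scan cost=60, card=60
  {BD}: card=1200; try (B,hash)→920, (D,merge)→1280, (B,merge)→1320, (D,hash)→1520, (D,nl_idx)→1680, (B,nl_idx)→1900 …(+2); best=920 via (B,hash)
  {BC}: card=60; try (C,nl_idx)→480, (B,nl_idx)→480, (C,hash)→840, (B,hash)→840, (C,merge)→900, (B,merge)→900 …(+2); best=480 via (C,nl_idx)
  {AB}: card=60; try (B,nl_idx)→480, (B,hash)→840, (A,hash)→840, (B,merge)→900, (A,merge)→900, (B,nl)→3660 …(+1); best=480 via (B,nl_idx)
  {CE}: card=1200; try (E,hash)→840, (C,hash)→840, (E,merge)→900, (C,merge)→900, (E,nl_idx)→1620, (C,nl_idx)→1620 …(+2); best=840 via (E,hash)
  {BCD}: card=1200; try (D,merge)→1700, (D,hash)→1940, (D,nl_idx)→2100, (C,hash)→2840, (D,nl)→6480, (C,nl_idx)→9320 …(+2); best=1700 via (D,merge)
  {ABD}: card=1200; try (D,merge)→1700, (D,hash)→1940, (D,nl_idx)→2100, (A,hash)→2840, (D,nl)→6480, (A,merge)→15740 …(+1); best=1700 via (D,merge)
  {ABC}: card=60; try (C,nl_idx)→900, (C,hash)→1260, (A,hash)→1260, (C,merge)→1320, (A,merge)→1320, (C,nl)→4080 …(+1); best=900 via (C,nl_idx)
  {BCE}: card=1200; try (E,hash)→1260, (E,merge)→1320, (E,nl_idx)→2040, (B,hash)→2760, (E,nl)→4080, (B,nl_idx)→9240 …(+2); best=1260 via (E,hash)
  {ABCD}: card=1200; try (D,merge)→2120, (D,hash)→2360, (D,nl_idx)→2520, (C,hash)→3620, (A,hash)→3620, (D,nl)→6900 …(+5); best=2120 via (D,merge)
  {BCDE}: card=24000; try (E,hash)→3620, (D,hash)→3860, (D,merge)→16460, (E,merge)→16520, (E,nl_idx)→32900, (D,nl_idx)→33660 …(+2); best=3620 via (E,hash)
  {ABCE}: card=1200; try (E,hash)→1680, (E,merge)→1740, (E,nl_idx)→2460, (A,hash)→3180, (E,nl)→4500, (A,merge)→16080 …(+1); best=1680 via (E,hash)
  {ABCDE}: card=24000; try (E,hash)→4040, (D,hash)→4280, (D,merge)→16880, (E,merge)→16940, (A,hash)→28340, (E,nl_idx)→33320 …(+5); best=4040 via (E,hash)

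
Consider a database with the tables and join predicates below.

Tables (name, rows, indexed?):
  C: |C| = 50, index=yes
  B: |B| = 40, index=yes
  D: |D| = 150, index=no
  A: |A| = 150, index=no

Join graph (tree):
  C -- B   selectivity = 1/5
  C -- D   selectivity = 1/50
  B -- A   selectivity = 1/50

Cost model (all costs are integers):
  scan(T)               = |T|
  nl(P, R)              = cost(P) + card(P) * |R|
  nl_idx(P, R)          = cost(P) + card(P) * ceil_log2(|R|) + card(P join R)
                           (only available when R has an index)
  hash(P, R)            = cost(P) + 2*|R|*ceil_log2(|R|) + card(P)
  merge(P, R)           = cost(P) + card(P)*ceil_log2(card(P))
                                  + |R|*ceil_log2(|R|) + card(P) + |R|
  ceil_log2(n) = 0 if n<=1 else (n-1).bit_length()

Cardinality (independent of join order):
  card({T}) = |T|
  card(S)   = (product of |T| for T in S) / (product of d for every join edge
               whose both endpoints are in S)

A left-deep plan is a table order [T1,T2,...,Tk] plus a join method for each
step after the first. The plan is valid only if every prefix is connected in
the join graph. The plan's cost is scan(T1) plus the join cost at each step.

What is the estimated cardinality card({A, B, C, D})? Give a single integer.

Tables in S: A(150), B(40), C(50), D(150)
Edges inside S: C-B(d=5), C-D(d=50), B-A(d=50)
numerator = 150 * 40 * 50 * 150 = 45000000
denominator = 5 * 50 * 50 = 12500
card(S) = 45000000 / 12500 = 3600

3600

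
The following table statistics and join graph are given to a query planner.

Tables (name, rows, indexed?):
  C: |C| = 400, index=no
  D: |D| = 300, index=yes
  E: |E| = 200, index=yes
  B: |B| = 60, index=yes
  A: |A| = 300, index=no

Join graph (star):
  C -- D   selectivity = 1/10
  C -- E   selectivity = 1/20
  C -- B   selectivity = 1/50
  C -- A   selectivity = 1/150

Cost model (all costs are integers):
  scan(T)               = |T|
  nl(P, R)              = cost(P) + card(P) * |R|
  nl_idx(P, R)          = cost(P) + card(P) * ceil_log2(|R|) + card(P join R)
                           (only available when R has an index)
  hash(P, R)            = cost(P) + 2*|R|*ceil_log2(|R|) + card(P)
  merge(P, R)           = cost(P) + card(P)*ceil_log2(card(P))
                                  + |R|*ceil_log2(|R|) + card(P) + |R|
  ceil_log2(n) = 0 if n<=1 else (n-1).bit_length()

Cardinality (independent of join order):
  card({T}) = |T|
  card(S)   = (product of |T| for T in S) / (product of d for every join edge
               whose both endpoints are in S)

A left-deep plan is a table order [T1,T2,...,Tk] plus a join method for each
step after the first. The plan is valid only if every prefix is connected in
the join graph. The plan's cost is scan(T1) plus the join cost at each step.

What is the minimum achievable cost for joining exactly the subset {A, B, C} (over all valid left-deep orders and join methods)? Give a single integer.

7400

Selinger DP over subsets of {A,B,C}:
  {C}: scan cost=400, card=400
  {B}: scan cost=60, card=60
  {A}: scan cost=300, card=300
  {BC}: card=480; try (B,hash)→1520, (B,nl_idx)→3280, (C,merge)→4480, (B,merge)→4820, (C,hash)→7320, (C,nl)→24060 …(+1); best=1520 via (B,hash)
  {AC}: card=800; try (A,hash)→6200, (C,merge)→7300, (A,merge)→7400, (C,hash)→7800, (C,nl)→120300, (A,nl)→120400; best=6200 via (A,hash)
  {ABC}: card=960; try (A,hash)→7400, (B,hash)→7720, (A,merge)→9320, (B,nl_idx)→11960, (B,merge)→15420, (B,nl)→54200 …(+1); best=7400 via (A,hash)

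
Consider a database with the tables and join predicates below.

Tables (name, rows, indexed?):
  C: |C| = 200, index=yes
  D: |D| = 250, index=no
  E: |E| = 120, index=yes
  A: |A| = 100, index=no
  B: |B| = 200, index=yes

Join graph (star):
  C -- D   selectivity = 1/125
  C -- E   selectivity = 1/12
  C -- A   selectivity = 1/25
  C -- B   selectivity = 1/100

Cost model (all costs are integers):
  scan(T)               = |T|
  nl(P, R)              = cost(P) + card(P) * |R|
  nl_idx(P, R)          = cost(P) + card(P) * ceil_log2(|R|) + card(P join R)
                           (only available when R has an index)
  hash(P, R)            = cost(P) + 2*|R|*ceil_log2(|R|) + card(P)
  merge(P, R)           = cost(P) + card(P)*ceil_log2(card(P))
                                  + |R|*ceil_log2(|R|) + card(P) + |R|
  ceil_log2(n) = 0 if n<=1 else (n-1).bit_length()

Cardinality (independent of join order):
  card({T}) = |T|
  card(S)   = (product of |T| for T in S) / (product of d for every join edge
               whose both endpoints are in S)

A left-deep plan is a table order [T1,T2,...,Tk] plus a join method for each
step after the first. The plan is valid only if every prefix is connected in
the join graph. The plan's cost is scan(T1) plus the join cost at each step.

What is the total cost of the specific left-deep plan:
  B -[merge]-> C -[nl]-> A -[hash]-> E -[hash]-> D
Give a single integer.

step 1: scan B: cost=200, card=200
step 2: join C via merge
    card(P join C) = 200*200/(100) = 400
    cost = 200 + 200*8 + 200*8 + 200 + 200 = 3800
step 3: join A via nl
    card(P join A) = 400*100/(25) = 1600
    cost = 3800 + 400*100 = 43800
step 4: join E via hash
    card(P join E) = 1600*120/(12) = 16000
    cost = 43800 + 2*120*7 + 1600 = 47080
step 5: join D via hash
    card(P join D) = 16000*250/(125) = 32000
    cost = 47080 + 2*250*8 + 16000 = 67080

67080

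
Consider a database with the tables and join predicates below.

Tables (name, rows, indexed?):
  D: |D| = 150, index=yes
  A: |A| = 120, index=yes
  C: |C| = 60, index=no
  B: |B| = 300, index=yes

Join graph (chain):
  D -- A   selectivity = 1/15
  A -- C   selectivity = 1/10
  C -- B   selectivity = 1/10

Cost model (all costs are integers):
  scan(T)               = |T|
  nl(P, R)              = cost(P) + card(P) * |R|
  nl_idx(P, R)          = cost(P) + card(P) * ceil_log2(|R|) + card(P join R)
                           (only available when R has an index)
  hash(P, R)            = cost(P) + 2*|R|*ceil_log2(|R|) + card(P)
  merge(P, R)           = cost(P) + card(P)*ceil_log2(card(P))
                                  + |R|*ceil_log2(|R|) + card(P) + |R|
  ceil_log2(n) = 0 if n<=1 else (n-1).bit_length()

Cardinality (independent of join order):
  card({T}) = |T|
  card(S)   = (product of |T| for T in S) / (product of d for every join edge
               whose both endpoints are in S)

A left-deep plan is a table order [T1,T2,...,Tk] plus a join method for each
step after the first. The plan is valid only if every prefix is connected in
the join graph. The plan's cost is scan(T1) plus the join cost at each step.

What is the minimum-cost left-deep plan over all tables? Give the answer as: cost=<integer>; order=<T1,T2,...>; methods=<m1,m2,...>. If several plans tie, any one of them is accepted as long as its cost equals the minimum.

Selinger DP (subsets sized 1..n):
  {D}: scan cost=150, card=150
  {A}: scan cost=120, card=120
  {C}: scan cost=60, card=60
  {B}: scan cost=300, card=300
  {AD}: card=1200; try (A,hash)→1980, (D,nl_idx)→2280, (A,nl_idx)→2400, (D,merge)→2430, (A,merge)→2460, (D,hash)→2640 …(+2); best=1980 via (A,hash)
  {AC}: card=720; try (C,hash)→960, (A,nl_idx)→1200, (A,merge)→1440, (C,merge)→1500, (A,hash)→1800, (A,nl)→7260 …(+1); best=960 via (C,hash)
  {BC}: card=1800; try (C,hash)→1320, (B,nl_idx)→2400, (B,merge)→3480, (C,merge)→3720, (B,hash)→5520, (B,nl)→18060 …(+1); best=1320 via (C,hash)
  {ACD}: card=7200; try (C,hash)→3900, (D,hash)→4080, (D,merge)→10230, (D,nl_idx)→13920, (C,merge)→16800, (C,nl)→73980 …(+1); best=3900 via (C,hash)
  {ABC}: card=21600; try (A,hash)→4800, (B,hash)→7080, (B,merge)→11880, (A,merge)→23880, (B,nl_idx)→29040, (A,nl_idx)→35520 …(+2); best=4800 via (A,hash)
  {ABCD}: card=216000; try (B,hash)→16500, (D,hash)→28800, (B,merge)→107700, (B,nl_idx)→284700, (D,merge)→351750, (D,nl_idx)→393600 …(+2); best=16500 via (B,hash)

cost=16500; order=D,A,C,B; methods=hash,hash,hash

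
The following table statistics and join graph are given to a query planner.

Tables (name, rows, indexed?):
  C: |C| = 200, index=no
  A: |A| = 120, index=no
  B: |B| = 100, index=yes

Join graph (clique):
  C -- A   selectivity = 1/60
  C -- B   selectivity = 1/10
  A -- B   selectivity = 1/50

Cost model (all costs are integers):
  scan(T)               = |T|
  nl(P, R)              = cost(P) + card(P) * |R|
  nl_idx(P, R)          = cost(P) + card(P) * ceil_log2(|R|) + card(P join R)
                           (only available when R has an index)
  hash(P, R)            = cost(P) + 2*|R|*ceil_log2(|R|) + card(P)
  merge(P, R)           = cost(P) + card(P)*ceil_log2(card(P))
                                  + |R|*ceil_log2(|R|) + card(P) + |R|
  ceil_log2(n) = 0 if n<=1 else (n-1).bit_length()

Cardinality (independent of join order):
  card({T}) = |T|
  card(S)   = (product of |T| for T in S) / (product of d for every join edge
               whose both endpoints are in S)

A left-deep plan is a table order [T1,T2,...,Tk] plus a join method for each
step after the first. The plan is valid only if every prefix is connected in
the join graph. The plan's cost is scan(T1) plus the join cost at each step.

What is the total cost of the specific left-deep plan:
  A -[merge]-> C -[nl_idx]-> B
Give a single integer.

step 1: scan A: cost=120, card=120
step 2: join C via merge
    card(P join C) = 120*200/(60) = 400
    cost = 120 + 120*7 + 200*8 + 120 + 200 = 2880
step 3: join B via nl_idx
    card(P join B) = 400*100/(10*50) = 80
    cost = 2880 + 400*7 + 80 = 5760

5760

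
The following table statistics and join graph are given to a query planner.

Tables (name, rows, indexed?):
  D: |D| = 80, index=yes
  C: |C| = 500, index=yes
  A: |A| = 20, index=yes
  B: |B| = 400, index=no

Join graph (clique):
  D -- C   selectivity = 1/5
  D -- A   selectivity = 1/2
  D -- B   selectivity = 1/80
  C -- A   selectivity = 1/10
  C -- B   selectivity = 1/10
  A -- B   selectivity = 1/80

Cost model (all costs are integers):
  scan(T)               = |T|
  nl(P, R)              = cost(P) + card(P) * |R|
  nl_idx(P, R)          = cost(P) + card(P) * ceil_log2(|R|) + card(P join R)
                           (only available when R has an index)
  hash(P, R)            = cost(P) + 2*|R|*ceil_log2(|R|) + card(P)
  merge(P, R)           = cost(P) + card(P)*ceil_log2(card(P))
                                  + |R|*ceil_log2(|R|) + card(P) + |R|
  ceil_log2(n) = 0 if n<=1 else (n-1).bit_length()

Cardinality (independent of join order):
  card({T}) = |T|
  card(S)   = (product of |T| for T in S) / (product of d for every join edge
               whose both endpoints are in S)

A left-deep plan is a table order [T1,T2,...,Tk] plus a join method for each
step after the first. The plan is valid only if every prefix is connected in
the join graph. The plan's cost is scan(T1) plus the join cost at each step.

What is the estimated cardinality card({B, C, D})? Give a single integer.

Tables in S: B(400), C(500), D(80)
Edges inside S: D-C(d=5), D-B(d=80), C-B(d=10)
numerator = 400 * 500 * 80 = 16000000
denominator = 5 * 80 * 10 = 4000
card(S) = 16000000 / 4000 = 4000

4000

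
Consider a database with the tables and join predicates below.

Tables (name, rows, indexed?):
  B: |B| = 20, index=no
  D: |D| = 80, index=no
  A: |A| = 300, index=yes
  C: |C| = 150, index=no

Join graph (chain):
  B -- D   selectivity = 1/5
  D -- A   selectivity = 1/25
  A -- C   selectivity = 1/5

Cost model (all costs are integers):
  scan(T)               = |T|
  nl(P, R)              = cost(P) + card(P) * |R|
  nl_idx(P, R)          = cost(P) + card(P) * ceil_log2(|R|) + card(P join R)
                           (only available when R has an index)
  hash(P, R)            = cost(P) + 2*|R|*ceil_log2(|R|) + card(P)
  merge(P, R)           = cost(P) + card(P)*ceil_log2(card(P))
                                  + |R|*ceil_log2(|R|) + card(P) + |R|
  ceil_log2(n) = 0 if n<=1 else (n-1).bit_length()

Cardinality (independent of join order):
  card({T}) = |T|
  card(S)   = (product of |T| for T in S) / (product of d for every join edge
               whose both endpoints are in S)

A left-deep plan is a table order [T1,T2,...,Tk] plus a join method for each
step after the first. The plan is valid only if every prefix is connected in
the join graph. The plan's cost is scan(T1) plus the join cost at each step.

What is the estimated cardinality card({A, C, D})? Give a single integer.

Tables in S: A(300), C(150), D(80)
Edges inside S: D-A(d=25), A-C(d=5)
numerator = 300 * 150 * 80 = 3600000
denominator = 25 * 5 = 125
card(S) = 3600000 / 125 = 28800

28800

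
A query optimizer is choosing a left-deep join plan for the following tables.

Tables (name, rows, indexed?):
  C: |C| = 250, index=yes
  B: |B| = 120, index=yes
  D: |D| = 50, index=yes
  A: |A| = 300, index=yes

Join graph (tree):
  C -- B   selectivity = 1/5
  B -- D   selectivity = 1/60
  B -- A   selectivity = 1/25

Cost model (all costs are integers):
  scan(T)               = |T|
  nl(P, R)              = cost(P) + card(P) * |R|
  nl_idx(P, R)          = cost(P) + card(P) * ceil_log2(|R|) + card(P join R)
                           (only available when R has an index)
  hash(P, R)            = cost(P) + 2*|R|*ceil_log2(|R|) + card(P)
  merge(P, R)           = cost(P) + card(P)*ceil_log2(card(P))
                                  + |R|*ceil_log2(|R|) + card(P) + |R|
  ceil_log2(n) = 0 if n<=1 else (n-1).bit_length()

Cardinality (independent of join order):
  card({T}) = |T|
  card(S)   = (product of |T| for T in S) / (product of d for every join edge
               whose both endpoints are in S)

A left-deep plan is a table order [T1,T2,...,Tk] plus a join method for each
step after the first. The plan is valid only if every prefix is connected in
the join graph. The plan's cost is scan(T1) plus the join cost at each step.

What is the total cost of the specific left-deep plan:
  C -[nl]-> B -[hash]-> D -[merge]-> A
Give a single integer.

step 1: scan C: cost=250, card=250
step 2: join B via nl
    card(P join B) = 250*120/(5) = 6000
    cost = 250 + 250*120 = 30250
step 3: join D via hash
    card(P join D) = 6000*50/(60) = 5000
    cost = 30250 + 2*50*6 + 6000 = 36850
step 4: join A via merge
    card(P join A) = 5000*300/(25) = 60000
    cost = 36850 + 5000*13 + 300*9 + 5000 + 300 = 109850

109850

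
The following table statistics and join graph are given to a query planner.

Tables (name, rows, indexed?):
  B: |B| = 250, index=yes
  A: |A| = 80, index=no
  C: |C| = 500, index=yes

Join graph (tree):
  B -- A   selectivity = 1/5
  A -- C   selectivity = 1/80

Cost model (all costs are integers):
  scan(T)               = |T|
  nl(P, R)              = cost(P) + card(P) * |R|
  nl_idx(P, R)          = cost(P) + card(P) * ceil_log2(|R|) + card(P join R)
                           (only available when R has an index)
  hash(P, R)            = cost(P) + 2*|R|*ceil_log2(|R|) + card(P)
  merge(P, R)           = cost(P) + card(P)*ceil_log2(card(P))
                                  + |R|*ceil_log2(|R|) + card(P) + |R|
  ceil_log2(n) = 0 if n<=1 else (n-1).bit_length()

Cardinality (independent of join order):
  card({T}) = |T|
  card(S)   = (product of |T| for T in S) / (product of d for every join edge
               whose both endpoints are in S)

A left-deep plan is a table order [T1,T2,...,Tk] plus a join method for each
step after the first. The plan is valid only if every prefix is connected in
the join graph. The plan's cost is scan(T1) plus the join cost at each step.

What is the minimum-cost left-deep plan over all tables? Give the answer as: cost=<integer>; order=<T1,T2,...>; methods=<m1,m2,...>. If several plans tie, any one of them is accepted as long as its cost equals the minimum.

Selinger DP (subsets sized 1..n):
  {B}: scan cost=250, card=250
  {A}: scan cost=80, card=80
  {C}: scan cost=500, card=500
  {AB}: card=4000; try (A,hash)→1620, (B,merge)→2970, (A,merge)→3140, (B,hash)→4160, (B,nl_idx)→4720, (B,nl)→20080 …(+1); best=1620 via (A,hash)
  {AC}: card=500; try (C,nl_idx)→1300, (A,hash)→2120, (C,merge)→5720, (A,merge)→6140, (C,hash)→9160, (C,nl)→40080 …(+1); best=1300 via (C,nl_idx)
  {ABC}: card=25000; try (B,hash)→5800, (B,merge)→8550, (C,hash)→14620, (B,nl_idx)→30300, (C,merge)→58620, (C,nl_idx)→62620 …(+2); best=5800 via (B,hash)

cost=5800; order=A,C,B; methods=nl_idx,hash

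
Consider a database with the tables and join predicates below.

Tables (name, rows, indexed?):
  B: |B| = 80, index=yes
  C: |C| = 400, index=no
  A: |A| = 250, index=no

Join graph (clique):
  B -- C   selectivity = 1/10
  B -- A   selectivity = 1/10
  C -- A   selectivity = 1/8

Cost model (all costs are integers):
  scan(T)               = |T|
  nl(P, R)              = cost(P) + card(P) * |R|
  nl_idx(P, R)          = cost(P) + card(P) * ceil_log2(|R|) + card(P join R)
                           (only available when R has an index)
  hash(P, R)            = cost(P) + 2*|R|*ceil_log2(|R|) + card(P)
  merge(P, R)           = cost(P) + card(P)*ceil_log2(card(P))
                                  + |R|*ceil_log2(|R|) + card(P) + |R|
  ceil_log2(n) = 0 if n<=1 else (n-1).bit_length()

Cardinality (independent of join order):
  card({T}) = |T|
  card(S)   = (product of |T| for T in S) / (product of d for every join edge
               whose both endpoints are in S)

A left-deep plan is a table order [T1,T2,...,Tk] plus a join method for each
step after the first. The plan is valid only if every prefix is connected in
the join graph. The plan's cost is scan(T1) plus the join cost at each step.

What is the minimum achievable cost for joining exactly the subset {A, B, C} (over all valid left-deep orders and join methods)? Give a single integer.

Selinger DP over subsets of {A,B,C}:
  {B}: scan cost=80, card=80
  {C}: scan cost=400, card=400
  {A}: scan cost=250, card=250
  {BC}: card=3200; try (B,hash)→1920, (C,merge)→4720, (B,merge)→5040, (B,nl_idx)→6400, (C,hash)→7360, (C,nl)→32080 …(+1); best=1920 via (B,hash)
  {AB}: card=2000; try (B,hash)→1620, (A,merge)→2970, (B,merge)→3140, (B,nl_idx)→4000, (A,hash)→4160, (A,nl)→20080 …(+1); best=1620 via (B,hash)
  {AC}: card=12500; try (A,hash)→4800, (C,merge)→6500, (A,merge)→6650, (C,hash)→7700, (C,nl)→100250, (A,nl)→100400; best=4800 via (A,hash)
  {ABC}: card=10000; try (A,hash)→9120, (C,hash)→10820, (B,hash)→18420, (C,merge)→29620, (A,merge)→45770, (B,nl_idx)→102300 …(+4); best=9120 via (A,hash)

9120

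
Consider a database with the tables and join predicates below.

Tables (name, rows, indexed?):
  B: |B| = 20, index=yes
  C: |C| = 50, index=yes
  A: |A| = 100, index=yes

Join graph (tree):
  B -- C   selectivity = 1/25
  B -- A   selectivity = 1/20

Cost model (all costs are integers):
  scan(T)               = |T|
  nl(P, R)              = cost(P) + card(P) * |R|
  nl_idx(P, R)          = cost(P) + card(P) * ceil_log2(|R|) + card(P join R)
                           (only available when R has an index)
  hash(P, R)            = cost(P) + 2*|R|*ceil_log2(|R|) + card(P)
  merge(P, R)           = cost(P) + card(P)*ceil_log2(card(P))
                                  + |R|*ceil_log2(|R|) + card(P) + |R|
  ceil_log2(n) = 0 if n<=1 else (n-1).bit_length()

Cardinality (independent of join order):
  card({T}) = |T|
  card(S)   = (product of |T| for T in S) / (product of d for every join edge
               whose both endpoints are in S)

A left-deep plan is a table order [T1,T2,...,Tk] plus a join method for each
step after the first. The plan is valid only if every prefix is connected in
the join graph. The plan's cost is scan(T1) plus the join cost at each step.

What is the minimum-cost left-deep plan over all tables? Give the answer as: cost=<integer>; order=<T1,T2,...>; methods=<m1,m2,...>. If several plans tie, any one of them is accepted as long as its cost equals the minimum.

cost=660; order=B,C,A; methods=nl_idx,nl_idx

Selinger DP (subsets sized 1..n):
  {B}: scan cost=20, card=20
  {C}: scan cost=50, card=50
  {A}: scan cost=100, card=100
  {BC}: card=40; try (C,nl_idx)→180, (B,hash)→300, (B,nl_idx)→340, (C,merge)→490, (B,merge)→520, (C,hash)→640 …(+2); best=180 via (C,nl_idx)
  {AB}: card=100; try (A,nl_idx)→260, (B,hash)→400, (B,nl_idx)→700, (A,merge)→940, (B,merge)→1020, (A,hash)→1440 …(+2); best=260 via (A,nl_idx)
  {ABC}: card=200; try (A,nl_idx)→660, (C,hash)→960, (C,nl_idx)→1060, (A,merge)→1260, (C,merge)→1410, (A,hash)→1620 …(+2); best=660 via (A,nl_idx)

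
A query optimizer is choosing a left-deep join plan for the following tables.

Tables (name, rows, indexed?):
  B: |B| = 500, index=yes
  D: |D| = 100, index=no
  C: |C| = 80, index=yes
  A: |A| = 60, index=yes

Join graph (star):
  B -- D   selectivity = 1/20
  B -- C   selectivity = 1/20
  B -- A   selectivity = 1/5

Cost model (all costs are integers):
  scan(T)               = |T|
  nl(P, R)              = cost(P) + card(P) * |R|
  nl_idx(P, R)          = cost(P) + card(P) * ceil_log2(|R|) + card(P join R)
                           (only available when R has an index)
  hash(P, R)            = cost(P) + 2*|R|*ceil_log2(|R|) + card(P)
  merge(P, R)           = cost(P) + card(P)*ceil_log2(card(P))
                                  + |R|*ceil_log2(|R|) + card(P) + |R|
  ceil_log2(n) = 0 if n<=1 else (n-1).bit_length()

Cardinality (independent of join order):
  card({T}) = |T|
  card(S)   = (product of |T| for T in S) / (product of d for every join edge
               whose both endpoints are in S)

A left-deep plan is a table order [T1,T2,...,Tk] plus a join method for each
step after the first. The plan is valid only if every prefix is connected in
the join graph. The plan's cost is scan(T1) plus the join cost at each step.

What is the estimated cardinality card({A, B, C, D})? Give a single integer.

120000

Tables in S: A(60), B(500), C(80), D(100)
Edges inside S: B-D(d=20), B-C(d=20), B-A(d=5)
numerator = 60 * 500 * 80 * 100 = 240000000
denominator = 20 * 20 * 5 = 2000
card(S) = 240000000 / 2000 = 120000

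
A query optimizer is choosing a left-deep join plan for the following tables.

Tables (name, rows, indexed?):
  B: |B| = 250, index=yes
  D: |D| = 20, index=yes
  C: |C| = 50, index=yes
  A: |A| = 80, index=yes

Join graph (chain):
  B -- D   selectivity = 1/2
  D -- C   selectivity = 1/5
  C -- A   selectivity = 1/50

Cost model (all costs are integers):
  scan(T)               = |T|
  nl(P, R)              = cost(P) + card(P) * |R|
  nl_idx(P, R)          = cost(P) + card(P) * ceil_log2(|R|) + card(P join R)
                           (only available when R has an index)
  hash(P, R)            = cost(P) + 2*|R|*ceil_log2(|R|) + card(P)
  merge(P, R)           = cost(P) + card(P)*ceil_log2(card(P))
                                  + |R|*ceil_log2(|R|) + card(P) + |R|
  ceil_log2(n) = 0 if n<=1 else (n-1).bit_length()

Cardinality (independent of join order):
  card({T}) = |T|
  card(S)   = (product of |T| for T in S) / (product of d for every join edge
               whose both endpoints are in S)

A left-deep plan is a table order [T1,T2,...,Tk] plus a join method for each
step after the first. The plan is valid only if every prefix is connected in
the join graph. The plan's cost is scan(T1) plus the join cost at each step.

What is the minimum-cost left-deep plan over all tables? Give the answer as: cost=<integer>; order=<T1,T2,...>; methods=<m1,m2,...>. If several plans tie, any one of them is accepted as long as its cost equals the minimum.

Selinger DP (subsets sized 1..n):
  {B}: scan cost=250, card=250
  {D}: scan cost=20, card=20
  {C}: scan cost=50, card=50
  {A}: scan cost=80, card=80
  {BD}: card=2500; try (D,hash)→700, (B,merge)→2390, (D,merge)→2620, (B,nl_idx)→2680, (D,nl_idx)→4000, (B,hash)→4040 …(+2); best=700 via (D,hash)
  {CD}: card=200; try (D,hash)→300, (C,nl_idx)→340, (C,merge)→490, (D,nl_idx)→500, (D,merge)→520, (C,hash)→640 …(+2); best=300 via (D,hash)
  {AC}: card=80; try (A,nl_idx)→480, (C,nl_idx)→640, (C,hash)→760, (A,merge)→1040, (C,merge)→1070, (A,hash)→1220 …(+2); best=480 via (A,nl_idx)
  {BCD}: card=25000; try (C,hash)→3800, (B,merge)→4350, (B,hash)→4500, (B,nl_idx)→26900, (C,merge)→33550, (C,nl_idx)→40700 …(+2); best=3800 via (C,hash)
  {ACD}: card=320; try (D,hash)→760, (D,nl_idx)→1200, (D,merge)→1240, (A,hash)→1620, (A,nl_idx)→2020, (D,nl)→2080 …(+2); best=760 via (D,hash)
  {ABCD}: card=40000; try (B,hash)→5080, (B,merge)→6210, (A,hash)→29920, (B,nl_idx)→43320, (B,nl)→80760, (A,nl_idx)→218800 …(+2); best=5080 via (B,hash)

cost=5080; order=C,A,D,B; methods=nl_idx,hash,hash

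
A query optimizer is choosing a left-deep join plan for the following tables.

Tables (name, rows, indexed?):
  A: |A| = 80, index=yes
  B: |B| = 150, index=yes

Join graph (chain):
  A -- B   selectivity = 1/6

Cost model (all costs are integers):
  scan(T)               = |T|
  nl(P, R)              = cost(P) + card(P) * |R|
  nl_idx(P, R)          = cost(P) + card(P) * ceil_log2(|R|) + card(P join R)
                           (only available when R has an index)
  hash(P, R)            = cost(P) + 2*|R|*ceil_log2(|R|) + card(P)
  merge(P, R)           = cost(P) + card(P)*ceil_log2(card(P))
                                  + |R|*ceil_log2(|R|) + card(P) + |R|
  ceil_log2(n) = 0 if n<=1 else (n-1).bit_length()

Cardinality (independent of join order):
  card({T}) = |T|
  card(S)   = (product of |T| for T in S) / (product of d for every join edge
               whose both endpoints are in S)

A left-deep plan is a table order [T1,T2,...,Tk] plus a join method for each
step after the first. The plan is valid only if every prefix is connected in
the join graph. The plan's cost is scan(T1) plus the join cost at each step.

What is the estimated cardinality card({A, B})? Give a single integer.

2000

Tables in S: A(80), B(150)
Edges inside S: A-B(d=6)
numerator = 80 * 150 = 12000
denominator = 6 = 6
card(S) = 12000 / 6 = 2000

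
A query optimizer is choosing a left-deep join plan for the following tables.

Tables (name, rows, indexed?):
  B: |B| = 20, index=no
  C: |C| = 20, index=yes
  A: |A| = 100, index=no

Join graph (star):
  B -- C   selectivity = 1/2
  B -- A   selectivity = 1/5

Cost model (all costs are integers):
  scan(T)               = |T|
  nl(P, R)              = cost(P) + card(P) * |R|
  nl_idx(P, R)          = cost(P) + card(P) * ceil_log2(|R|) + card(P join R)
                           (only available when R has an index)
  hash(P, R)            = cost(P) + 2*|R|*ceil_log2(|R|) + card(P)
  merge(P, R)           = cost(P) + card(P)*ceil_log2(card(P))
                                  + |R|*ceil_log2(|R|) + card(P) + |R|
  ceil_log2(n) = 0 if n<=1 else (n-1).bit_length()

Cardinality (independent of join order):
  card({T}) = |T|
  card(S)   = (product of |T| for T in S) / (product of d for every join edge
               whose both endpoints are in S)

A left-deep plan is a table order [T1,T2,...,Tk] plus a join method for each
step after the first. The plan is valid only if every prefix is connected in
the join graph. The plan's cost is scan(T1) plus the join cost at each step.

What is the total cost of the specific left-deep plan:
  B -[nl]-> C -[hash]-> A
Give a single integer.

step 1: scan B: cost=20, card=20
step 2: join C via nl
    card(P join C) = 20*20/(2) = 200
    cost = 20 + 20*20 = 420
step 3: join A via hash
    card(P join A) = 200*100/(5) = 4000
    cost = 420 + 2*100*7 + 200 = 2020

2020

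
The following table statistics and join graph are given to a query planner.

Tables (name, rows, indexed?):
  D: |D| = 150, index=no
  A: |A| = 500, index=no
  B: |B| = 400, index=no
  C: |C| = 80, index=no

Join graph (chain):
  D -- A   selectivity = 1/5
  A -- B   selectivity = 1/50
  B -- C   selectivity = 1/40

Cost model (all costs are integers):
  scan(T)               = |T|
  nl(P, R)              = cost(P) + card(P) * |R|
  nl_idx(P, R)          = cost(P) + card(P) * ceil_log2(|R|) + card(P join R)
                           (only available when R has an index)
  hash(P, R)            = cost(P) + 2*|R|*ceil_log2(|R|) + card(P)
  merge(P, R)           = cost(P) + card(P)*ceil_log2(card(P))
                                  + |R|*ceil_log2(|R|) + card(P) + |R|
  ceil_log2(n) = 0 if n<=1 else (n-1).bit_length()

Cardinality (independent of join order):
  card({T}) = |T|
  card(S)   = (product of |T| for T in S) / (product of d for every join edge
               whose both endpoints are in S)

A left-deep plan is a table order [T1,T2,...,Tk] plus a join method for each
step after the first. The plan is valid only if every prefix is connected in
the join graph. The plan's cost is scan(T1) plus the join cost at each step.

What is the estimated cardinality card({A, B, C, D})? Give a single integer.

Tables in S: A(500), B(400), C(80), D(150)
Edges inside S: D-A(d=5), A-B(d=50), B-C(d=40)
numerator = 500 * 400 * 80 * 150 = 2400000000
denominator = 5 * 50 * 40 = 10000
card(S) = 2400000000 / 10000 = 240000

240000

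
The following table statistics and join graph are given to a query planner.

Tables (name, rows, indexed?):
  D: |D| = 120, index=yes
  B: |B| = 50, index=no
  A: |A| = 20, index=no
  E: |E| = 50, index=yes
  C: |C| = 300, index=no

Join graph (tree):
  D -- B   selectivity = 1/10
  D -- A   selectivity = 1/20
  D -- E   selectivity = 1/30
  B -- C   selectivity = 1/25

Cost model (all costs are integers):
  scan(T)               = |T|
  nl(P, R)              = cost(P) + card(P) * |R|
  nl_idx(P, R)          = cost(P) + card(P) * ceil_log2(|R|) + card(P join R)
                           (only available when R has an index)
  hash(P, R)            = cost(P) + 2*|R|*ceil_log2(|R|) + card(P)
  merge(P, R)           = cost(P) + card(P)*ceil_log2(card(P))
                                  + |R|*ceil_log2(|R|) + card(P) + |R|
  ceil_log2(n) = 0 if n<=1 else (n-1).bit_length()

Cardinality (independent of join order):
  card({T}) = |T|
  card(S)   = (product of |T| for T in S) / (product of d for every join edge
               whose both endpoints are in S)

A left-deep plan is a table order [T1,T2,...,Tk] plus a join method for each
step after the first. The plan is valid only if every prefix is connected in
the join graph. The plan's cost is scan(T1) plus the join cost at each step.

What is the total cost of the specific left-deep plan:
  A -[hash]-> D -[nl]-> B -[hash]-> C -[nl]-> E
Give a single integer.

step 1: scan A: cost=20, card=20
step 2: join D via hash
    card(P join D) = 20*120/(20) = 120
    cost = 20 + 2*120*7 + 20 = 1720
step 3: join B via nl
    card(P join B) = 120*50/(10) = 600
    cost = 1720 + 120*50 = 7720
step 4: join C via hash
    card(P join C) = 600*300/(25) = 7200
    cost = 7720 + 2*300*9 + 600 = 13720
step 5: join E via nl
    card(P join E) = 7200*50/(30) = 12000
    cost = 13720 + 7200*50 = 373720

373720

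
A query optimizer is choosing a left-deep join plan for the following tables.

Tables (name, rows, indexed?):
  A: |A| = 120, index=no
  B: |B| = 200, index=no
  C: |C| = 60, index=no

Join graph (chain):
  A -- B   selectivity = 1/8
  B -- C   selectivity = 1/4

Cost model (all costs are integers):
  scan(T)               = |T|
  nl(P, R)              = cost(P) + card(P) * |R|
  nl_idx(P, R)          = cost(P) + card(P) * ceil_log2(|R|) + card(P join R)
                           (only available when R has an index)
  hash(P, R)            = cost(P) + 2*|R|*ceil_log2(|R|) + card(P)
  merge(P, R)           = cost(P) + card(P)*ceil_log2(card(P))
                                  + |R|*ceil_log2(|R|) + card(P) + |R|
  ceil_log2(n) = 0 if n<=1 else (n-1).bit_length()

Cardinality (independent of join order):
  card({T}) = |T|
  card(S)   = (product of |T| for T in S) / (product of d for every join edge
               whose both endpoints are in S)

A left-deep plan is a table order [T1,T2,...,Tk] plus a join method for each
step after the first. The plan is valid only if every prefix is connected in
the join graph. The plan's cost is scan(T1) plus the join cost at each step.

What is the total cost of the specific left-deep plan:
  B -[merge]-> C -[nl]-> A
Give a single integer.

step 1: scan B: cost=200, card=200
step 2: join C via merge
    card(P join C) = 200*60/(4) = 3000
    cost = 200 + 200*8 + 60*6 + 200 + 60 = 2420
step 3: join A via nl
    card(P join A) = 3000*120/(8) = 45000
    cost = 2420 + 3000*120 = 362420

362420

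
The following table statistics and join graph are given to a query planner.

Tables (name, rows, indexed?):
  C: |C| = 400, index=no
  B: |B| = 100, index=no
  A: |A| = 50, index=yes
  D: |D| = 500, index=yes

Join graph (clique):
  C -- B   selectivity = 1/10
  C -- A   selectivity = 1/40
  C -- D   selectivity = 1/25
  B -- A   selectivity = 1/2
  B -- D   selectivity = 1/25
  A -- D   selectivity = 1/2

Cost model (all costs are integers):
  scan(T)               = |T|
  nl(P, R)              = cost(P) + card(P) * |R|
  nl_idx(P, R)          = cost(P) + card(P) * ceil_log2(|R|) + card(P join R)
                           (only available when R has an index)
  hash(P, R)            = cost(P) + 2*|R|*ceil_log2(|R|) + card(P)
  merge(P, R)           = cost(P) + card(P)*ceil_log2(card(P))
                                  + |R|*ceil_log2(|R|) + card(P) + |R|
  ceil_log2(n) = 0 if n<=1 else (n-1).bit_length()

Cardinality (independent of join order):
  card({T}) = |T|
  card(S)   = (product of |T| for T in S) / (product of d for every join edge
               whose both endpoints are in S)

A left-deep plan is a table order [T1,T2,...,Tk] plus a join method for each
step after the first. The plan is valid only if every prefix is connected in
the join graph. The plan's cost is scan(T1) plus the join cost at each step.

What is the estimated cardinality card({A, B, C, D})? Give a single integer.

Tables in S: A(50), B(100), C(400), D(500)
Edges inside S: C-B(d=10), C-A(d=40), C-D(d=25), B-A(d=2), B-D(d=25), A-D(d=2)
numerator = 50 * 100 * 400 * 500 = 1000000000
denominator = 10 * 40 * 25 * 2 * 25 * 2 = 1000000
card(S) = 1000000000 / 1000000 = 1000

1000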